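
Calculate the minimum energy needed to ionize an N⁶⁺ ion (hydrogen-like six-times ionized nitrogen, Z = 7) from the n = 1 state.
666.679 eV

The ionization energy is the energy needed to remove the electron completely (n → ∞).

For a hydrogen-like ion with Z = 7, E_n = -13.6057 Z² / n² eV.

At n = 1: E_1 = -13.6057 × 7² / 1² = -666.679300 eV
At n = ∞: E_∞ = 0 eV

Ionization energy = E_∞ - E_1 = 0 - (-666.679300) = 666.679300 eV
Ionization energy ≈ 666.679 eV

This is also called the binding energy of the electron in state n = 1.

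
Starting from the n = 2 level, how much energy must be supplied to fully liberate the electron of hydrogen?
3.401 eV

The ionization energy is the energy needed to remove the electron completely (n → ∞).

For hydrogen, E_n = -13.6057 eV / n².

At n = 2: E_2 = -13.6057 / 2² = -3.401425 eV
At n = ∞: E_∞ = 0 eV

Ionization energy = E_∞ - E_2 = 0 - (-3.401425) = 3.401425 eV
Ionization energy ≈ 3.401 eV

This is also called the binding energy of the electron in state n = 2.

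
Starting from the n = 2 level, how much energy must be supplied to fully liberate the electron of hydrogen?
3.4014 eV

The ionization energy is the energy needed to remove the electron completely (n → ∞).

For hydrogen, E_n = -13.6057 eV / n².

At n = 2: E_2 = -13.6057 / 2² = -3.4014250 eV
At n = ∞: E_∞ = 0 eV

Ionization energy = E_∞ - E_2 = 0 - (-3.4014250) = 3.4014250 eV
Ionization energy ≈ 3.4014 eV

This is also called the binding energy of the electron in state n = 2.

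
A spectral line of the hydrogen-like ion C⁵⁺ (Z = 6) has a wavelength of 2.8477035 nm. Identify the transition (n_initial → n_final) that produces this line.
n = 3 → n = 1

First, find the photon energy from the wavelength (hc = 1239.84 eV·nm):
E = hc/λ = 1239.84 eV·nm / 2.8477035 nm = 435.38241 eV

The energy levels of C⁵⁺ satisfy E_n = -13.6057 × 6² / n² eV, so an emission n_i → n_f releases
ΔE = 13.6057 × 6² × (1/n_f² − 1/n_i²) eV.

Setting ΔE equal to the photon energy:
1/n_f² − 1/n_i² = 435.38241 / (13.6057 × 6²) = 0.88888891

Since 1/n_i² must be positive, we need 1/n_f² > 0.88888891, i.e. n_f ≤ 1. For each allowed n_f, solve n_i = (1/n_f² − 0.88888891)^(−1/2) and check whether it is a whole number:
  n_f = 1: 1/n_i² = 1.00000000 − 0.88888891 = 0.11111109 → n_i = 3.000  → integer, n_i = 3 ✓

Only n_f = 1 gives an integer upper level, n_i = 3.

The transition is from n = 3 to n = 1 (emission).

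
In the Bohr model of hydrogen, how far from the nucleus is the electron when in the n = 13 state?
8.9431 nm (or 89.4309 Å)

The Bohr radius formula is:
r_n = n² a₀ / Z

where a₀ = 0.0529177 nm is the Bohr radius.

For H (Z = 1) at n = 13:
r_13 = 13² × 0.0529177 nm / 1
r_13 = 169 × 0.0529177 nm / 1
r_13 = 8.94309 nm / 1
r_13 = 8.9431 nm

The electron orbits at approximately 8.9431 nm from the nucleus.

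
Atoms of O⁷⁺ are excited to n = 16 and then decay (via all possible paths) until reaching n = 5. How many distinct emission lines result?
66

The electron can occupy levels n = 5, 6, ..., 16 during de-excitation — that is m = 16 - 5 + 1 = 12 distinct levels.

The number of distinct spectral lines equals the number of ways to choose 2 of these m levels (each pair gives one possible emission transition):

Number of lines = m(m-1)/2 = 12×11/2 = 66

These correspond to all possible transitions between the 12 levels:
16 → 15, 16 → 14, 16 → 13, 16 → 12, 16 → 11, 16 → 10, 16 → 9, 16 → 8...

Each transition produces a photon with a unique energy (and thus wavelength). This count does not depend on Z.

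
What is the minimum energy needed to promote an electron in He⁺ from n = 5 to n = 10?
1.63 eV

The energy levels of a hydrogen-like atom are E_n = -13.6057 Z² eV / n².

Energy at n = 5: E_5 = -13.6057 × 2² / 5² = -2.17691 eV
Energy at n = 10: E_10 = -13.6057 × 2² / 10² = -0.54423 eV

The excitation energy is the difference:
ΔE = E_10 - E_5
ΔE = -0.54423 - (-2.17691)
ΔE = 1.63 eV

Since this is positive, energy must be absorbed (photon absorption).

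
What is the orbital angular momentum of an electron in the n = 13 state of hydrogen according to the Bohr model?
1.3709e-33 J·s (or 13ℏ)

In the Bohr model, angular momentum is quantized:
L = nℏ

where ℏ = h/(2π) = 1.054572e-34 J·s

For n = 13:
L = 13 × 1.054572e-34 J·s
L = 1.3709e-33 J·s

This can also be written as L = 13ℏ.
The angular momentum is an integer multiple of the reduced Planck constant.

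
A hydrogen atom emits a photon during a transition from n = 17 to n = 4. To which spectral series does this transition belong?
Brackett series

The spectral series in hydrogen are named based on the final (lower) energy level:
- Lyman series: n_final = 1 (ultraviolet)
- Balmer series: n_final = 2 (visible/near-UV)
- Paschen series: n_final = 3 (infrared)
- Brackett series: n_final = 4 (infrared)
- Pfund series: n_final = 5 (far infrared)

Since this transition ends at n = 4, it belongs to the Brackett series.

For reference, this 17 → 4 line has photon energy
ΔE = 13.6057 eV × (1/4² - 1/17²) = 0.80327770329 eV,
corresponding to wavelength λ = hc/ΔE = 1239.84 eV·nm / 0.80327770329 eV = 1543.47618 nm in the infrared region.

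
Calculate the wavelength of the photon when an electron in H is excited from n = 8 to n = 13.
9386.8987 nm

First, find the transition energy using E_n = -13.6057 / n² eV:
E_8 = -13.6057 / 8² = -0.2125890625 eV
E_13 = -13.6057 / 13² = -0.0805071006 eV

Photon energy: |ΔE| = |E_13 - E_8| = 0.1320819619 eV

Convert to wavelength using E = hc/λ with hc = 1239.84 eV·nm:
λ = hc/E = 1239.84 eV·nm / 0.1320819619 eV
λ = 9386.8987 nm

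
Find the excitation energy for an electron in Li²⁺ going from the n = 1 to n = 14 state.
121.826548 eV

The energy levels of a hydrogen-like atom are E_n = -13.6057 Z² eV / n².

Energy at n = 1: E_1 = -13.6057 × 3² / 1² = -122.451300000 eV
Energy at n = 14: E_14 = -13.6057 × 3² / 14² = -0.624751531 eV

The excitation energy is the difference:
ΔE = E_14 - E_1
ΔE = -0.624751531 - (-122.451300000)
ΔE = 121.826548 eV

Since this is positive, energy must be absorbed (photon absorption).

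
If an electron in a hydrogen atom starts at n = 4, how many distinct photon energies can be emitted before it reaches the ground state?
6

The electron can occupy levels n = 1, 2, ..., 4 during de-excitation — that is m = 4 - 1 + 1 = 4 distinct levels.

The number of distinct spectral lines equals the number of ways to choose 2 of these m levels (each pair gives one possible emission transition):

Number of lines = m(m-1)/2 = 4×3/2 = 6

These correspond to all possible transitions between the 4 levels:
4 → 3, 4 → 2, 4 → 1, 3 → 2, 3 → 1, 2 → 1

Each transition produces a photon with a unique energy (and thus wavelength). This count does not depend on Z.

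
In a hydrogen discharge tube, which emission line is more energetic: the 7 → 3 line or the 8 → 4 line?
7 → 3

Calculate the energy for each transition:

Transition 7 → 3:
ΔE₁ = |E_3 - E_7| = |-13.6057/3² - (-13.6057/7²)|
ΔE₁ = |-1.51174444 - (-0.27766735)| = 1.23408 eV

Transition 8 → 4:
ΔE₂ = |E_4 - E_8| = |-13.6057/4² - (-13.6057/8²)|
ΔE₂ = |-0.85035625 - (-0.21258906)| = 0.63777 eV

Since 1.23408 eV > 0.63777 eV, the transition 7 → 3 emits the more energetic photon.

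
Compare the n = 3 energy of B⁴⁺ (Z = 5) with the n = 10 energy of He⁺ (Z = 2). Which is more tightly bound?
B⁴⁺ at n = 3 (E = -37.79 eV)

Using E_n = -13.6057 Z² / n² eV:

B⁴⁺ (Z = 5) at n = 3:
E = -13.6057 × 5² / 3² = -13.6057 × 25 / 9 = -37.79361 eV

He⁺ (Z = 2) at n = 10:
E = -13.6057 × 2² / 10² = -13.6057 × 4 / 100 = -0.54423 eV

Since -37.79361 eV < -0.54423 eV,
B⁴⁺ at n = 3 is more tightly bound (requires more energy to ionize).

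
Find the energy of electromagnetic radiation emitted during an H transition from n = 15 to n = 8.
0.152 eV

The energy levels are E_n = -13.6057 eV / n².

Energy at n = 15: E_15 = -13.6057 / 15² = -0.060470 eV
Energy at n = 8: E_8 = -13.6057 / 8² = -0.212589 eV

For emission (electron falling to lower state), the photon energy is:
E_photon = E_15 - E_8 = |-0.060470 - (-0.212589)|
E_photon = 0.152 eV

This energy is carried away by the emitted photon.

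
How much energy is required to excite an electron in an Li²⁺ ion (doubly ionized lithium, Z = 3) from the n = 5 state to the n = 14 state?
4.27330 eV

The energy levels of a hydrogen-like atom are E_n = -13.6057 Z² eV / n².

Energy at n = 5: E_5 = -13.6057 × 3² / 5² = -4.89805200 eV
Energy at n = 14: E_14 = -13.6057 × 3² / 14² = -0.62475153 eV

The excitation energy is the difference:
ΔE = E_14 - E_5
ΔE = -0.62475153 - (-4.89805200)
ΔE = 4.27330 eV

Since this is positive, energy must be absorbed (photon absorption).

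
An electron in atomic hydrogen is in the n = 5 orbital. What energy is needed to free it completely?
0.544228 eV

The ionization energy is the energy needed to remove the electron completely (n → ∞).

For hydrogen, E_n = -13.6057 eV / n².

At n = 5: E_5 = -13.6057 / 5² = -0.544228000 eV
At n = ∞: E_∞ = 0 eV

Ionization energy = E_∞ - E_5 = 0 - (-0.544228000) = 0.544228000 eV
Ionization energy ≈ 0.544228 eV

This is also called the binding energy of the electron in state n = 5.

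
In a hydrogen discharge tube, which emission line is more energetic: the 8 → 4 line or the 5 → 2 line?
5 → 2

Calculate the energy for each transition:

Transition 8 → 4:
ΔE₁ = |E_4 - E_8| = |-13.6057/4² - (-13.6057/8²)|
ΔE₁ = |-0.850356250 - (-0.212589063)| = 0.637767 eV

Transition 5 → 2:
ΔE₂ = |E_2 - E_5| = |-13.6057/2² - (-13.6057/5²)|
ΔE₂ = |-3.401425000 - (-0.544228000)| = 2.857197 eV

Since 2.857197 eV > 0.637767 eV, the transition 5 → 2 emits the more energetic photon.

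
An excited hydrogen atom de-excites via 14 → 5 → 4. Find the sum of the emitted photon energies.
0.781 eV

The energy levels of hydrogen are E_n = -13.6057 / n² eV.

First transition (14 → 5):
ΔE₁ = |E_5 - E_14|
ΔE₁ = |-0.544228000 - (-0.069416837)| = 0.474811 eV

Second transition (5 → 4):
ΔE₂ = |E_4 - E_5|
ΔE₂ = |-0.850356250 - (-0.544228000)| = 0.306128 eV

Total energy released:
E_total = ΔE₁ + ΔE₂ = 0.474811 + 0.306128 = 0.781 eV

Note: This equals the direct transition 14 → 4: 0.781 eV ✓
Energy is conserved regardless of the path taken.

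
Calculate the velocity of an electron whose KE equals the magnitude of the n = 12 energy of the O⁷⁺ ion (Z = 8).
1.45846e+06 m/s (or 0.4865% of c)

The binding energy at n = 12 for O⁷⁺ is:
E_12 = -13.6057 × 8²/12² = -6.04697778 eV
|E_12| = 6.04697778 eV

Convert to Joules:
KE = 6.04697778 eV × (1.602177 × 10⁻¹⁹ J/eV) = 9.6883287e-19 J

Using KE = ½mv²:
v = √(2·KE/m_e)
v = √(2 × 9.6883287e-19 J / 9.10938 × 10⁻³¹ kg)
v = 1.45846e+06 m/s

This is approximately 0.4865% the speed of light.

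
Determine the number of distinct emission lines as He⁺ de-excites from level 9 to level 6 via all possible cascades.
6

The electron can occupy levels n = 6, 7, ..., 9 during de-excitation — that is m = 9 - 6 + 1 = 4 distinct levels.

The number of distinct spectral lines equals the number of ways to choose 2 of these m levels (each pair gives one possible emission transition):

Number of lines = m(m-1)/2 = 4×3/2 = 6

These correspond to all possible transitions between the 4 levels:
9 → 8, 9 → 7, 9 → 6, 8 → 7, 8 → 6, 7 → 6

Each transition produces a photon with a unique energy (and thus wavelength). This count does not depend on Z.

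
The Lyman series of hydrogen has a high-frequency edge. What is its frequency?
3.2898e+15 Hz

The series limit corresponds to the transition from n = ∞ to n = 1.
This is the highest energy (shortest wavelength) transition in the Lyman series.

E_∞ = 0 eV
E_1 = -13.6057 / 1² = -13.605700 eV

Energy at series limit:
ΔE = E_∞ - E_1 = 0 - (-13.605700) = 13.605700 eV
E = 13.605700 eV × (1.602177 × 10⁻¹⁹ J/eV) = 2.179874e-18 J
f = E/h = 2.179874e-18 J / (6.62607 × 10⁻³⁴ J·s) = 3.2898e+15 Hz

This energy equals the ionization energy from the n = 1 state of hydrogen.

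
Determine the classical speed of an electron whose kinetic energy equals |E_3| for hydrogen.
7.29231e+05 m/s (or 0.243245% of c)

The binding energy at n = 3 for hydrogen is:
E_3 = -13.6057/3² = -1.51174444 eV
|E_3| = 1.51174444 eV

Convert to Joules:
KE = 1.51174444 eV × (1.602177 × 10⁻¹⁹ J/eV) = 2.4220822e-19 J

Using KE = ½mv²:
v = √(2·KE/m_e)
v = √(2 × 2.4220822e-19 J / 9.10938 × 10⁻³¹ kg)
v = 7.29231e+05 m/s

This is approximately 0.243245% the speed of light.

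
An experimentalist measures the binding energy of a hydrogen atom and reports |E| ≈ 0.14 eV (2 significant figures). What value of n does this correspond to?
n = 10

The exact energy levels follow E_n = -13.6057 eV / n².

The measured value (-0.14 eV) is reported to only 2 significant figures, so we must test candidate n values and see which one matches to that precision.

Candidate energies:
  n = 8:  E = -13.6057/8² = -0.21259 eV
  n = 9:  E = -13.6057/9² = -0.16797 eV
  n = 10:  E = -13.6057/10² = -0.13606 eV  ← matches
  n = 11:  E = -13.6057/11² = -0.11244 eV
  n = 12:  E = -13.6057/12² = -0.09448 eV

Checking against the measurement of -0.14 eV (2 sig figs), only n = 10 agrees:
E_10 = -0.13606 eV, which rounds to -0.14 eV ✓

Therefore n = 10.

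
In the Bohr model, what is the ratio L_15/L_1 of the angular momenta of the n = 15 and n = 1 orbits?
15.0000

In the Bohr model, L_n = nℏ, so the ratio is purely the ratio of quantum numbers:

L_15/L_1 = 15ℏ / 1ℏ = 15/1 = 15.0000

The angular momentum scales linearly with n.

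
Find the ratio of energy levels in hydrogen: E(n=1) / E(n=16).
256.00000

Using E_n = -13.6057 Z² / n² eV with Z = 1:

E_1 = -13.6057 / 1² = -13.6057 / 1 = -13.60570000000 eV
E_16 = -13.6057 / 16² = -13.6057 / 256 = -0.05314726563 eV

The ratio is:
E_1/E_16 = (-13.60570000000) / (-0.05314726563)
E_1/E_16 = (-13.6057/1) / (-13.6057/256)
E_1/E_16 = 256/1
E_1/E_16 = 256.00000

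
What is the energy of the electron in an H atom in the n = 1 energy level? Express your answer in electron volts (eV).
-13.61 eV

The energy levels of a hydrogen-like atom are given by:
E_n = -13.6057 eV / n²

For n = 1:
E_1 = -13.6057 eV / 1²
E_1 = -13.6057 eV / 1
E_1 = -13.61 eV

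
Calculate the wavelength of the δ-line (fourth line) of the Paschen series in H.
1004.6698 nm

The lines of a series are numbered from the longest wavelength (smallest ΔE) outward; the fourth line is the transition from n = n_f + 4 to n_f.
The Paschen series has all transitions ending at n_f = 3.

For H, the fourth line (δ-line) is the jump from n = 7 to n = 3:
E_7 = -13.6057 / 7² = -0.277667347 eV
E_3 = -13.6057 / 3² = -1.511744444 eV
ΔE = E_7 - E_3 = 1.234077097 eV

λ = hc/E = 1239.84 eV·nm / 1.234077097 eV
λ = 1004.6698 nm

This is the δ-line of the Paschen series in H.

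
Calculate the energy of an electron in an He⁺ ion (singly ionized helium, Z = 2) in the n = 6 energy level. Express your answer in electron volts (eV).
-1.51174 eV

The energy levels of a hydrogen-like atom are given by:
E_n = -13.6057 Z² / n² eV  (with Z = 2 for He⁺)

For n = 6:
E_6 = -13.6057 × 2² / 6²
E_6 = -13.6057 × 4 / 36
E_6 = -1.51174 eV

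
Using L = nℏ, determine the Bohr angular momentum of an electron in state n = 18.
1.8982e-33 J·s (or 18ℏ)

In the Bohr model, angular momentum is quantized:
L = nℏ

where ℏ = h/(2π) = 1.054572e-34 J·s

For n = 18:
L = 18 × 1.054572e-34 J·s
L = 1.8982e-33 J·s

This can also be written as L = 18ℏ.
The angular momentum is an integer multiple of the reduced Planck constant.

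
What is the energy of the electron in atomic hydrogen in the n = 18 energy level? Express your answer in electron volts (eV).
-0.04199 eV

The energy levels of a hydrogen-like atom are given by:
E_n = -13.6057 eV / n²

For n = 18:
E_18 = -13.6057 eV / 18²
E_18 = -13.6057 eV / 324
E_18 = -0.04199 eV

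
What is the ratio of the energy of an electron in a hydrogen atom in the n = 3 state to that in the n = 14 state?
21.778

Using E_n = -13.6057 Z² / n² eV with Z = 1:

E_3 = -13.6057 / 3² = -13.6057 / 9 = -1.511744444 eV
E_14 = -13.6057 / 14² = -13.6057 / 196 = -0.069416837 eV

The ratio is:
E_3/E_14 = (-1.511744444) / (-0.069416837)
E_3/E_14 = (-13.6057/9) / (-13.6057/196)
E_3/E_14 = 196/9
E_3/E_14 = 21.778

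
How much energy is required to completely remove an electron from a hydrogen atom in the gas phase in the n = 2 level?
3.40 eV

The ionization energy is the energy needed to remove the electron completely (n → ∞).

For hydrogen, E_n = -13.6057 eV / n².

At n = 2: E_2 = -13.6057 / 2² = -3.40143 eV
At n = ∞: E_∞ = 0 eV

Ionization energy = E_∞ - E_2 = 0 - (-3.40143) = 3.40143 eV
Ionization energy ≈ 3.40 eV

This is also called the binding energy of the electron in state n = 2.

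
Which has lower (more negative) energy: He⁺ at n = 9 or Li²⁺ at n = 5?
Li²⁺ at n = 5 (E = -4.898 eV)

Using E_n = -13.6057 Z² / n² eV:

He⁺ (Z = 2) at n = 9:
E = -13.6057 × 2² / 9² = -13.6057 × 4 / 81 = -0.671886 eV

Li²⁺ (Z = 3) at n = 5:
E = -13.6057 × 3² / 5² = -13.6057 × 9 / 25 = -4.898052 eV

Since -4.898052 eV < -0.671886 eV,
Li²⁺ at n = 5 is more tightly bound (requires more energy to ionize).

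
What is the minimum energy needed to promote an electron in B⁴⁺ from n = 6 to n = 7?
2.5067 eV

The energy levels of a hydrogen-like atom are E_n = -13.6057 Z² eV / n².

Energy at n = 6: E_6 = -13.6057 × 5² / 6² = -9.4484028 eV
Energy at n = 7: E_7 = -13.6057 × 5² / 7² = -6.9416837 eV

The excitation energy is the difference:
ΔE = E_7 - E_6
ΔE = -6.9416837 - (-9.4484028)
ΔE = 2.5067 eV

Since this is positive, energy must be absorbed (photon absorption).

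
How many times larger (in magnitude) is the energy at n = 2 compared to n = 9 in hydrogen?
20.25

Using E_n = -13.6057 Z² / n² eV with Z = 1:

E_2 = -13.6057 / 2² = -13.6057 / 4 = -3.40142500 eV
E_9 = -13.6057 / 9² = -13.6057 / 81 = -0.16797160 eV

The ratio is:
E_2/E_9 = (-3.40142500) / (-0.16797160)
E_2/E_9 = (-13.6057/4) / (-13.6057/81)
E_2/E_9 = 81/4
E_2/E_9 = 20.25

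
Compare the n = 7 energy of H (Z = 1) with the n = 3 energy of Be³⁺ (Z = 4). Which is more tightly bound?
Be³⁺ at n = 3 (E = -24.187911 eV)

Using E_n = -13.6057 Z² / n² eV:

H (Z = 1) at n = 7:
E = -13.6057 × 1² / 7² = -13.6057 × 1 / 49 = -0.277667347 eV

Be³⁺ (Z = 4) at n = 3:
E = -13.6057 × 4² / 3² = -13.6057 × 16 / 9 = -24.187911111 eV

Since -24.187911111 eV < -0.277667347 eV,
Be³⁺ at n = 3 is more tightly bound (requires more energy to ionize).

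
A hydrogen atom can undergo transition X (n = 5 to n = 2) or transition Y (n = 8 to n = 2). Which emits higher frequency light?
8 → 2

Calculate the energy for each transition:

Transition 5 → 2:
ΔE₁ = |E_2 - E_5| = |-13.6057/2² - (-13.6057/5²)|
ΔE₁ = |-3.40142500 - (-0.54422800)| = 2.85720 eV

Transition 8 → 2:
ΔE₂ = |E_2 - E_8| = |-13.6057/2² - (-13.6057/8²)|
ΔE₂ = |-3.40142500 - (-0.21258906)| = 3.18884 eV

Since 3.18884 eV > 2.85720 eV, the transition 8 → 2 emits the more energetic photon.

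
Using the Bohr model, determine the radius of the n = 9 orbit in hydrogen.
4.2863 nm (or 42.8633 Å)

The Bohr radius formula is:
r_n = n² a₀ / Z

where a₀ = 0.0529177 nm is the Bohr radius.

For H (Z = 1) at n = 9:
r_9 = 9² × 0.0529177 nm / 1
r_9 = 81 × 0.0529177 nm / 1
r_9 = 4.28633 nm / 1
r_9 = 4.2863 nm

The electron orbits at approximately 4.2863 nm from the nucleus.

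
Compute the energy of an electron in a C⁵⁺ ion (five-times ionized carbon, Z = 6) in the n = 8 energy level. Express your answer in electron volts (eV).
-7.653 eV

The energy levels of a hydrogen-like atom are given by:
E_n = -13.6057 Z² / n² eV  (with Z = 6 for C⁵⁺)

For n = 8:
E_8 = -13.6057 × 6² / 8²
E_8 = -13.6057 × 36 / 64
E_8 = -7.653 eV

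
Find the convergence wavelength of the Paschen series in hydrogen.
820.14 nm

The series limit corresponds to the transition from n = ∞ to n = 3.
This is the highest energy (shortest wavelength) transition in the Paschen series.

E_∞ = 0 eV
E_3 = -13.6057 / 3² = -1.511744 eV

Energy at series limit:
ΔE = E_∞ - E_3 = 0 - (-1.511744) = 1.511744 eV
λ = hc/E = 1239.84 eV·nm / 1.511744 eV = 820.14 nm

This energy equals the ionization energy from the n = 3 state of hydrogen.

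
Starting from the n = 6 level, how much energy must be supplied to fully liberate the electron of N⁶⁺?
18.51887 eV

The ionization energy is the energy needed to remove the electron completely (n → ∞).

For a hydrogen-like ion with Z = 7, E_n = -13.6057 Z² / n² eV.

At n = 6: E_6 = -13.6057 × 7² / 6² = -18.51886944 eV
At n = ∞: E_∞ = 0 eV

Ionization energy = E_∞ - E_6 = 0 - (-18.51886944) = 18.51886944 eV
Ionization energy ≈ 18.51887 eV

This is also called the binding energy of the electron in state n = 6.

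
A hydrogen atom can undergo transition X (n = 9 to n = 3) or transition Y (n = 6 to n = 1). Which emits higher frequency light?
6 → 1

Calculate the energy for each transition:

Transition 9 → 3:
ΔE₁ = |E_3 - E_9| = |-13.6057/3² - (-13.6057/9²)|
ΔE₁ = |-1.51174444 - (-0.16797160)| = 1.34377 eV

Transition 6 → 1:
ΔE₂ = |E_1 - E_6| = |-13.6057/1² - (-13.6057/6²)|
ΔE₂ = |-13.60570000 - (-0.37793611)| = 13.22776 eV

Since 13.22776 eV > 1.34377 eV, the transition 6 → 1 emits the more energetic photon.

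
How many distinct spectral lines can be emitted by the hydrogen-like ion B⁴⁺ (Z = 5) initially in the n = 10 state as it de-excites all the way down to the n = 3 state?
28

The electron can occupy levels n = 3, 4, ..., 10 during de-excitation — that is m = 10 - 3 + 1 = 8 distinct levels.

The number of distinct spectral lines equals the number of ways to choose 2 of these m levels (each pair gives one possible emission transition):

Number of lines = m(m-1)/2 = 8×7/2 = 28

These correspond to all possible transitions between the 8 levels:
10 → 9, 10 → 8, 10 → 7, 10 → 6, 10 → 5, 10 → 4, 10 → 3, 9 → 8...

Each transition produces a photon with a unique energy (and thus wavelength). This count does not depend on Z.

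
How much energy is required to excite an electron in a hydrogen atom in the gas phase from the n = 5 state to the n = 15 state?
0.48 eV

The energy levels of a hydrogen-like atom are E_n = -13.6057 eV / n².

Energy at n = 5: E_5 = -13.6057 / 5² = -0.54423 eV
Energy at n = 15: E_15 = -13.6057 / 15² = -0.06047 eV

The excitation energy is the difference:
ΔE = E_15 - E_5
ΔE = -0.06047 - (-0.54423)
ΔE = 0.48 eV

Since this is positive, energy must be absorbed (photon absorption).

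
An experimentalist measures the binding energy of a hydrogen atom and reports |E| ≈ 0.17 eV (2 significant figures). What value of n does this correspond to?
n = 9

The exact energy levels follow E_n = -13.6057 eV / n².

The measured value (-0.17 eV) is reported to only 2 significant figures, so we must test candidate n values and see which one matches to that precision.

Candidate energies:
  n = 7:  E = -13.6057/7² = -0.27767 eV
  n = 8:  E = -13.6057/8² = -0.21259 eV
  n = 9:  E = -13.6057/9² = -0.16797 eV  ← matches
  n = 10:  E = -13.6057/10² = -0.13606 eV
  n = 11:  E = -13.6057/11² = -0.11244 eV

Checking against the measurement of -0.17 eV (2 sig figs), only n = 9 agrees:
E_9 = -0.16797 eV, which rounds to -0.17 eV ✓

Therefore n = 9.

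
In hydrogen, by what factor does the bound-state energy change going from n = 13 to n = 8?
2.640625

Using E_n = -13.6057 Z² / n² eV with Z = 1:

E_8 = -13.6057 / 8² = -13.6057 / 64 = -0.21258906250 eV
E_13 = -13.6057 / 13² = -13.6057 / 169 = -0.08050710059 eV

The ratio is:
E_8/E_13 = (-0.21258906250) / (-0.08050710059)
E_8/E_13 = (-13.6057/64) / (-13.6057/169)
E_8/E_13 = 169/64
E_8/E_13 = 2.640625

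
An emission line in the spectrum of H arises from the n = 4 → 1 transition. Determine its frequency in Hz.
3.08423e+15 Hz

First, find the transition energy:
E_4 = -13.6057 / 4² = -0.8503563 eV
E_1 = -13.6057 / 1² = -13.6057000 eV
|ΔE| = |E_1 - E_4| = 12.7553437 eV

Convert to Joules: E = 12.7553437 eV × (1.602177 × 10⁻¹⁹ J/eV) = 2.0436318e-18 J

Using E = hf:
f = E/h = 2.0436318e-18 J / (6.62607 × 10⁻³⁴ J·s)
f = 3.08423e+15 Hz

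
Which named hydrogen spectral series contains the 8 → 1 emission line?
Lyman series

The spectral series in hydrogen are named based on the final (lower) energy level:
- Lyman series: n_final = 1 (ultraviolet)
- Balmer series: n_final = 2 (visible/near-UV)
- Paschen series: n_final = 3 (infrared)
- Brackett series: n_final = 4 (infrared)
- Pfund series: n_final = 5 (far infrared)

Since this transition ends at n = 1, it belongs to the Lyman series.

For reference, this 8 → 1 line has photon energy
ΔE = 13.6057 eV × (1/1² - 1/8²) = 13.393111 eV,
corresponding to wavelength λ = hc/ΔE = 1239.84 eV·nm / 13.393111 eV = 92.5730 nm in the ultraviolet region.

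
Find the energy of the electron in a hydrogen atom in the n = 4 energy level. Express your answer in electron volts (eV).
-0.8504 eV

The energy levels of a hydrogen-like atom are given by:
E_n = -13.6057 eV / n²

For n = 4:
E_4 = -13.6057 eV / 4²
E_4 = -13.6057 eV / 16
E_4 = -0.8504 eV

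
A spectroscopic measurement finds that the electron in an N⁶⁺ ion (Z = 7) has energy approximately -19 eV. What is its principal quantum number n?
n = 6

The exact energy levels follow E_n = -13.6057 Z² / n² eV with Z = 7.

The measured value (-19 eV) is reported to only 2 significant figures, so we must test candidate n values and see which one matches to that precision.

Candidate energies:
  n = 4:  E = -13.6057 × 7² / 4² = -41.66746 eV
  n = 5:  E = -13.6057 × 7² / 5² = -26.66717 eV
  n = 6:  E = -13.6057 × 7² / 6² = -18.51887 eV  ← matches
  n = 7:  E = -13.6057 × 7² / 7² = -13.60570 eV
  n = 8:  E = -13.6057 × 7² / 8² = -10.41686 eV

Checking against the measurement of -19 eV (2 sig figs), only n = 6 agrees:
E_6 = -18.51887 eV, which rounds to -19 eV ✓

Therefore n = 6.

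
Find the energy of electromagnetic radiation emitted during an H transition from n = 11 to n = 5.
0.432 eV

The energy levels are E_n = -13.6057 eV / n².

Energy at n = 11: E_11 = -13.6057 / 11² = -0.112444 eV
Energy at n = 5: E_5 = -13.6057 / 5² = -0.544228 eV

For emission (electron falling to lower state), the photon energy is:
E_photon = E_11 - E_5 = |-0.112444 - (-0.544228)|
E_photon = 0.432 eV

This energy is carried away by the emitted photon.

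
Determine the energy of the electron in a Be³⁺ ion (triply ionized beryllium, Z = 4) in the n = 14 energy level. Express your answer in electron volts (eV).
-1.1107 eV

The energy levels of a hydrogen-like atom are given by:
E_n = -13.6057 Z² / n² eV  (with Z = 4 for Be³⁺)

For n = 14:
E_14 = -13.6057 × 4² / 14²
E_14 = -13.6057 × 16 / 196
E_14 = -1.1107 eV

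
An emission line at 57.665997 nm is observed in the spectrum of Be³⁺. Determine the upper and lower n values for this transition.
n = 9 → n = 3

First, find the photon energy from the wavelength (hc = 1239.84 eV·nm):
E = hc/λ = 1239.84 eV·nm / 57.665997 nm = 21.500365 eV

The energy levels of Be³⁺ satisfy E_n = -13.6057 × 4² / n² eV, so an emission n_i → n_f releases
ΔE = 13.6057 × 4² × (1/n_f² − 1/n_i²) eV.

Setting ΔE equal to the photon energy:
1/n_f² − 1/n_i² = 21.500365 / (13.6057 × 4²) = 0.098765430

Since 1/n_i² must be positive, we need 1/n_f² > 0.098765430, i.e. n_f ≤ 3. For each allowed n_f, solve n_i = (1/n_f² − 0.098765430)^(−1/2) and check whether it is a whole number:
  n_f = 1: 1/n_i² = 1.000000000 − 0.098765430 = 0.901234570 → n_i = 1.053  (not an integer) ✗
  n_f = 2: 1/n_i² = 0.250000000 − 0.098765430 = 0.151234570 → n_i = 2.571  (not an integer) ✗
  n_f = 3: 1/n_i² = 0.111111111 − 0.098765430 = 0.012345681 → n_i = 9.000  → integer, n_i = 9 ✓

Only n_f = 3 gives an integer upper level, n_i = 9.

The transition is from n = 9 to n = 3 (emission).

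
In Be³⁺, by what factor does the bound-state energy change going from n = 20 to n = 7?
8.1633

Using E_n = -13.6057 Z² / n² eV with Z = 4:

E_7 = -13.6057 × 4² / 7² = -217.6912 / 49 = -4.4426775510 eV
E_20 = -13.6057 × 4² / 20² = -217.6912 / 400 = -0.5442280000 eV

The ratio is:
E_7/E_20 = (-4.4426775510) / (-0.5442280000)
E_7/E_20 = (-217.6912/49) / (-217.6912/400)
E_7/E_20 = 400/49
E_7/E_20 = 8.1633
(Note: the Z² factors cancel in the ratio.)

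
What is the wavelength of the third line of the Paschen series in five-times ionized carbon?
30.3755 nm

The lines of a series are numbered from the longest wavelength (smallest ΔE) outward; the third line is the transition from n = n_f + 3 to n_f.
The Paschen series has all transitions ending at n_f = 3.

For C⁵⁺ (Z = 6), the third line (γ-line) is the jump from n = 6 to n = 3:
E_6 = -13.6057 × 6² / 6² = -13.605700 eV
E_3 = -13.6057 × 6² / 3² = -54.422800 eV
ΔE = E_6 - E_3 = 40.817100 eV

λ = hc/E = 1239.84 eV·nm / 40.817100 eV
λ = 30.3755 nm

This is the γ-line of the Paschen series in C⁵⁺.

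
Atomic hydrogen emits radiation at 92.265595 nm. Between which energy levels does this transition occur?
n = 9 → n = 1

First, find the photon energy from the wavelength (hc = 1239.84 eV·nm):
E = hc/λ = 1239.84 eV·nm / 92.265595 nm = 13.437728 eV

The energy levels of hydrogen satisfy E_n = -13.6057 / n² eV, so an emission n_i → n_f releases
ΔE = 13.6057 × (1/n_f² − 1/n_i²) eV.

Setting ΔE equal to the photon energy:
1/n_f² − 1/n_i² = 13.437728 / 13.6057 = 0.98765429

Since 1/n_i² must be positive, we need 1/n_f² > 0.98765429, i.e. n_f ≤ 1. For each allowed n_f, solve n_i = (1/n_f² − 0.98765429)^(−1/2) and check whether it is a whole number:
  n_f = 1: 1/n_i² = 1.00000000 − 0.98765429 = 0.01234571 → n_i = 9.000  → integer, n_i = 9 ✓

Only n_f = 1 gives an integer upper level, n_i = 9.

The transition is from n = 9 to n = 1 (emission).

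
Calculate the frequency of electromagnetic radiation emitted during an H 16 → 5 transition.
1.19e+14 Hz

First, find the transition energy:
E_16 = -13.6057 / 16² = -0.053147 eV
E_5 = -13.6057 / 5² = -0.544228 eV
|ΔE| = |E_5 - E_16| = 0.491081 eV

Convert to Joules: E = 0.491081 eV × (1.602177 × 10⁻¹⁹ J/eV) = 7.8680e-20 J

Using E = hf:
f = E/h = 7.8680e-20 J / (6.62607 × 10⁻³⁴ J·s)
f = 1.19e+14 Hz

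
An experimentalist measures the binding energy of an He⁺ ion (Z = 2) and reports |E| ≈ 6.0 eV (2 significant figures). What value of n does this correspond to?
n = 3

The exact energy levels follow E_n = -13.6057 Z² / n² eV with Z = 2.

The measured value (-6.0 eV) is reported to only 2 significant figures, so we must test candidate n values and see which one matches to that precision.

Candidate energies:
  n = 1:  E = -13.6057 × 2² / 1² = -54.42280 eV
  n = 2:  E = -13.6057 × 2² / 2² = -13.60570 eV
  n = 3:  E = -13.6057 × 2² / 3² = -6.04698 eV  ← matches
  n = 4:  E = -13.6057 × 2² / 4² = -3.40143 eV
  n = 5:  E = -13.6057 × 2² / 5² = -2.17691 eV

Checking against the measurement of -6.0 eV (2 sig figs), only n = 3 agrees:
E_3 = -6.04698 eV, which rounds to -6.0 eV ✓

Therefore n = 3.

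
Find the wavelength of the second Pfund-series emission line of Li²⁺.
516.81 nm

The lines of a series are numbered from the longest wavelength (smallest ΔE) outward; the second line is the transition from n = n_f + 2 to n_f.
The Pfund series has all transitions ending at n_f = 5.

For Li²⁺ (Z = 3), the second line (β-line) is the jump from n = 7 to n = 5:
E_7 = -13.6057 × 3² / 7² = -2.499006 eV
E_5 = -13.6057 × 3² / 5² = -4.898052 eV
ΔE = E_7 - E_5 = 2.399046 eV

λ = hc/E = 1239.84 eV·nm / 2.399046 eV
λ = 516.81 nm

This is the β-line of the Pfund series in Li²⁺.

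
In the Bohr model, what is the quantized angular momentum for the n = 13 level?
1.37e-33 J·s (or 13ℏ)

In the Bohr model, angular momentum is quantized:
L = nℏ

where ℏ = h/(2π) = 1.0546e-34 J·s

For n = 13:
L = 13 × 1.0546e-34 J·s
L = 1.37e-33 J·s

This can also be written as L = 13ℏ.
The angular momentum is an integer multiple of the reduced Planck constant.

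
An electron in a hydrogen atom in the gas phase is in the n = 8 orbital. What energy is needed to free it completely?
0.21259 eV

The ionization energy is the energy needed to remove the electron completely (n → ∞).

For hydrogen, E_n = -13.6057 eV / n².

At n = 8: E_8 = -13.6057 / 8² = -0.21258906 eV
At n = ∞: E_∞ = 0 eV

Ionization energy = E_∞ - E_8 = 0 - (-0.21258906) = 0.21258906 eV
Ionization energy ≈ 0.21259 eV

This is also called the binding energy of the electron in state n = 8.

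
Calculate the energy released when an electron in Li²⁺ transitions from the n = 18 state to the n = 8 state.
1.535 eV

The energy levels are E_n = -13.6057 Z² eV / n².

Energy at n = 18: E_18 = -13.6057 × 3² / 18² = -0.377936 eV
Energy at n = 8: E_8 = -13.6057 × 3² / 8² = -1.913302 eV

For emission (electron falling to lower state), the photon energy is:
E_photon = E_18 - E_8 = |-0.377936 - (-1.913302)|
E_photon = 1.535 eV

This energy is carried away by the emitted photon.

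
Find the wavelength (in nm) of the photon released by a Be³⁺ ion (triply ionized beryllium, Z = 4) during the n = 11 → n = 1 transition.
5.742869 nm

First, find the transition energy using E_n = -13.6057 Z² / n² eV:
E_11 = -13.6057 × 4² / 11² = -1.79910083 eV
E_1 = -13.6057 × 4² / 1² = -217.69120000 eV

Photon energy: |ΔE| = |E_1 - E_11| = 215.89209917 eV

Convert to wavelength using E = hc/λ with hc = 1239.84 eV·nm:
λ = hc/E = 1239.84 eV·nm / 215.89209917 eV
λ = 5.742869 nm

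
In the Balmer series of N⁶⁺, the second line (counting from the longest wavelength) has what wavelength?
9.918532 nm

The lines of a series are numbered from the longest wavelength (smallest ΔE) outward; the second line is the transition from n = n_f + 2 to n_f.
The Balmer series has all transitions ending at n_f = 2.

For N⁶⁺ (Z = 7), the second line (β-line) is the jump from n = 4 to n = 2:
E_4 = -13.6057 × 7² / 4² = -41.66745625 eV
E_2 = -13.6057 × 7² / 2² = -166.66982500 eV
ΔE = E_4 - E_2 = 125.00236875 eV

λ = hc/E = 1239.84 eV·nm / 125.00236875 eV
λ = 9.918532 nm

This is the β-line of the Balmer series in N⁶⁺.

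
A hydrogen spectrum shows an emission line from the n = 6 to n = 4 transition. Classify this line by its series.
Brackett series

The spectral series in hydrogen are named based on the final (lower) energy level:
- Lyman series: n_final = 1 (ultraviolet)
- Balmer series: n_final = 2 (visible/near-UV)
- Paschen series: n_final = 3 (infrared)
- Brackett series: n_final = 4 (infrared)
- Pfund series: n_final = 5 (far infrared)

Since this transition ends at n = 4, it belongs to the Brackett series.

For reference, this 6 → 4 line has photon energy
ΔE = 13.6057 eV × (1/4² - 1/6²) = 0.4724201389 eV,
corresponding to wavelength λ = hc/ΔE = 1239.84 eV·nm / 0.4724201389 eV = 2624.4436 nm in the infrared region.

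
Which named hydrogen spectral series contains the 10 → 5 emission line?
Pfund series

The spectral series in hydrogen are named based on the final (lower) energy level:
- Lyman series: n_final = 1 (ultraviolet)
- Balmer series: n_final = 2 (visible/near-UV)
- Paschen series: n_final = 3 (infrared)
- Brackett series: n_final = 4 (infrared)
- Pfund series: n_final = 5 (far infrared)

Since this transition ends at n = 5, it belongs to the Pfund series.

For reference, this 10 → 5 line has photon energy
ΔE = 13.6057 eV × (1/5² - 1/10²) = 0.408171000 eV,
corresponding to wavelength λ = hc/ΔE = 1239.84 eV·nm / 0.408171000 eV = 3037.550 nm in the far infrared region.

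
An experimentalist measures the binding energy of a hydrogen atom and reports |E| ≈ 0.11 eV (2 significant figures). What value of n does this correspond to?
n = 11

The exact energy levels follow E_n = -13.6057 eV / n².

The measured value (-0.11 eV) is reported to only 2 significant figures, so we must test candidate n values and see which one matches to that precision.

Candidate energies:
  n = 9:  E = -13.6057/9² = -0.16797 eV
  n = 10:  E = -13.6057/10² = -0.13606 eV
  n = 11:  E = -13.6057/11² = -0.11244 eV  ← matches
  n = 12:  E = -13.6057/12² = -0.09448 eV
  n = 13:  E = -13.6057/13² = -0.08051 eV

Checking against the measurement of -0.11 eV (2 sig figs), only n = 11 agrees:
E_11 = -0.11244 eV, which rounds to -0.11 eV ✓

Therefore n = 11.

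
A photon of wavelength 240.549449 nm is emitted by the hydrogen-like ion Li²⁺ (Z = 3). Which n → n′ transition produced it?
n = 7 → n = 4

First, find the photon energy from the wavelength (hc = 1239.84 eV·nm):
E = hc/λ = 1239.84 eV·nm / 240.549449 nm = 5.1542001 eV

The energy levels of Li²⁺ satisfy E_n = -13.6057 × 3² / n² eV, so an emission n_i → n_f releases
ΔE = 13.6057 × 3² × (1/n_f² − 1/n_i²) eV.

Setting ΔE equal to the photon energy:
1/n_f² − 1/n_i² = 5.1542001 / (13.6057 × 3²) = 0.042091837

Since 1/n_i² must be positive, we need 1/n_f² > 0.042091837, i.e. n_f ≤ 4. For each allowed n_f, solve n_i = (1/n_f² − 0.042091837)^(−1/2) and check whether it is a whole number:
  n_f = 1: 1/n_i² = 1.000000000 − 0.042091837 = 0.957908163 → n_i = 1.022  (not an integer) ✗
  n_f = 2: 1/n_i² = 0.250000000 − 0.042091837 = 0.207908163 → n_i = 2.193  (not an integer) ✗
  n_f = 3: 1/n_i² = 0.111111111 − 0.042091837 = 0.069019274 → n_i = 3.806  (not an integer) ✗
  n_f = 4: 1/n_i² = 0.062500000 − 0.042091837 = 0.020408163 → n_i = 7.000  → integer, n_i = 7 ✓

Only n_f = 4 gives an integer upper level, n_i = 7.

The transition is from n = 7 to n = 4 (emission).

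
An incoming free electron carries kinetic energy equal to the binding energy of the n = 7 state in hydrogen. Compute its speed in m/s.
3.1253e+05 m/s (or 0.104% of c)

The binding energy at n = 7 for hydrogen is:
E_7 = -13.6057/7² = -0.27766735 eV
|E_7| = 0.27766735 eV

Convert to Joules:
KE = 0.27766735 eV × (1.602177 × 10⁻¹⁹ J/eV) = 4.448722e-20 J

Using KE = ½mv²:
v = √(2·KE/m_e)
v = √(2 × 4.448722e-20 J / 9.10938 × 10⁻³¹ kg)
v = 3.1253e+05 m/s

This is approximately 0.104% the speed of light.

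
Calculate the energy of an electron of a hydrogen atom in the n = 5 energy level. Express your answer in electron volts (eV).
-0.54 eV

The energy levels of a hydrogen-like atom are given by:
E_n = -13.6057 eV / n²

For n = 5:
E_5 = -13.6057 eV / 5²
E_5 = -13.6057 eV / 25
E_5 = -0.54 eV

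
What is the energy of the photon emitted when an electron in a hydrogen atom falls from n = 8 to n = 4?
0.63777 eV

The energy levels are E_n = -13.6057 eV / n².

Energy at n = 8: E_8 = -13.6057 / 8² = -0.21258906 eV
Energy at n = 4: E_4 = -13.6057 / 4² = -0.85035625 eV

For emission (electron falling to lower state), the photon energy is:
E_photon = E_8 - E_4 = |-0.21258906 - (-0.85035625)|
E_photon = 0.63777 eV

This energy is carried away by the emitted photon.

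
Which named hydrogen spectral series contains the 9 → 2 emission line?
Balmer series

The spectral series in hydrogen are named based on the final (lower) energy level:
- Lyman series: n_final = 1 (ultraviolet)
- Balmer series: n_final = 2 (visible/near-UV)
- Paschen series: n_final = 3 (infrared)
- Brackett series: n_final = 4 (infrared)
- Pfund series: n_final = 5 (far infrared)

Since this transition ends at n = 2, it belongs to the Balmer series.

For reference, this 9 → 2 line has photon energy
ΔE = 13.6057 eV × (1/2² - 1/9²) = 3.2334534 eV,
corresponding to wavelength λ = hc/ΔE = 1239.84 eV·nm / 3.2334534 eV = 383.441 nm in the visible/near-UV region.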